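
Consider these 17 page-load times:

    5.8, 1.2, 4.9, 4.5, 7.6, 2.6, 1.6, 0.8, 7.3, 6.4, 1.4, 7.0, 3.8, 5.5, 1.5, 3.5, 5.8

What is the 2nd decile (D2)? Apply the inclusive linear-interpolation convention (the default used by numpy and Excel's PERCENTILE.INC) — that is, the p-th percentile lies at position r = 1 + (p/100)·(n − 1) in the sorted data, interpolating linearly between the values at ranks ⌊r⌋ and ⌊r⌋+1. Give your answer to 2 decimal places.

Sorted: 0.8, 1.2, 1.4, 1.5, 1.6, 2.6, 3.5, 3.8, 4.5, 4.9, 5.5, 5.8, 5.8, 6.4, 7.0, 7.3, 7.6.
n = 17.
r = 1 + (20/100)·(17 − 1) = 1 + 3.2 = 4.2.
Rank 4 is 1.5 and rank 5 is 1.6.
Interpolate: 1.5 + 0.2·(1.6 − 1.5) = 1.5 + 0.2·0.1 = 1.52.

1.52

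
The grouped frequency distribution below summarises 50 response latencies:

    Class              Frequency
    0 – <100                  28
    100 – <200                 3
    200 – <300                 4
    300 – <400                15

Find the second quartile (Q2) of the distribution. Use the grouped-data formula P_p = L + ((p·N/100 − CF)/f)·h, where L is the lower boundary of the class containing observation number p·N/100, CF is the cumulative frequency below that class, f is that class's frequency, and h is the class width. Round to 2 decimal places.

89.29

N = 50; target position k = 50/100 · 50 = 25.
Cumulative frequencies: 28, 31, 35, 50.
Observation 25 falls in the class 0 – <100.
L = 0, CF = 0, f = 28, h = 100.
P50 = 0 + ((25 − 0)/28)·100 = 0 + 89.2857 = 89.2857.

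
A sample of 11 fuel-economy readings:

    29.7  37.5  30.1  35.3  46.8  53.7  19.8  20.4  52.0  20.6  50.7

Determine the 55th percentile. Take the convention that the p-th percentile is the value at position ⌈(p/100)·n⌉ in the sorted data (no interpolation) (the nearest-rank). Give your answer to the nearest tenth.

37.5

Sorted: 19.8, 20.4, 20.6, 29.7, 30.1, 35.3, 37.5, 46.8, 50.7, 52.0, 53.7.
n = 11.
Position = ⌈55/100 · 11⌉ = ⌈6.05⌉ = 7.
The value at rank 7 is 37.5.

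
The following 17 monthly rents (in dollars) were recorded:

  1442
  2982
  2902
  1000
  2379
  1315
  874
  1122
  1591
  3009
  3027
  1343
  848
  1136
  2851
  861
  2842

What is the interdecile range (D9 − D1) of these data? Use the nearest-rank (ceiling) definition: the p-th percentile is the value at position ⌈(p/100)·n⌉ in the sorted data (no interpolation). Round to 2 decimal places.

2148.00

Sorted: 848, 861, 874, 1000, 1122, 1136, 1315, 1343, 1442, 1591, 2379, 2842, 2851, 2902, 2982, 3009, 3027.
n = 17.
P10: rank ⌈10/100·17⌉ = 2 → 861.
P90: rank ⌈90/100·17⌉ = 16 → 3009.
Difference: 3009 − 861 = 2148.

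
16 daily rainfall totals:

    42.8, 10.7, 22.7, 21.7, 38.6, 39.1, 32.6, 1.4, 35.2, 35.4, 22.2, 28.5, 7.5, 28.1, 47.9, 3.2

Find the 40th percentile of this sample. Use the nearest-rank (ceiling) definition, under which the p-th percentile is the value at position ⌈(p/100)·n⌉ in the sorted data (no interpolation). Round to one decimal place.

Sorted: 1.4, 3.2, 7.5, 10.7, 21.7, 22.2, 22.7, 28.1, 28.5, 32.6, 35.2, 35.4, 38.6, 39.1, 42.8, 47.9.
n = 16.
Position = ⌈40/100 · 16⌉ = ⌈6.4⌉ = 7.
The value at rank 7 is 22.7.

22.7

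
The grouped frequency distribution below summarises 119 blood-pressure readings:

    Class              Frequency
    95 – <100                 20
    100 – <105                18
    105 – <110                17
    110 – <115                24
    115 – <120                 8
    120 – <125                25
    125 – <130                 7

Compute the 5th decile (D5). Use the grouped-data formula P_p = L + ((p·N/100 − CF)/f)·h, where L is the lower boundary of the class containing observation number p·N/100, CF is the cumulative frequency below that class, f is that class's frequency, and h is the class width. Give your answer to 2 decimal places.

N = 119; target position k = 50/100 · 119 = 59.5.
Cumulative frequencies: 20, 38, 55, 79, 87, 112, 119.
Observation 59.5 falls in the class 110 – <115.
L = 110, CF = 55, f = 24, h = 5.
P50 = 110 + ((59.5 − 55)/24)·5 = 110 + 0.9375 = 110.938.

110.94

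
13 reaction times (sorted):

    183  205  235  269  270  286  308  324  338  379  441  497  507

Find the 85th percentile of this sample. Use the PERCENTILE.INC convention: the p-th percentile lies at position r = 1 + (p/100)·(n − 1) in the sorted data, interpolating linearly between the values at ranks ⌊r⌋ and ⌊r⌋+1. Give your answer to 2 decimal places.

452.20

n = 13.
r = 1 + (85/100)·(13 − 1) = 1 + 10.2 = 11.2.
Rank 11 is 441 and rank 12 is 497.
Interpolate: 441 + 0.2·(497 − 441) = 441 + 0.2·56 = 452.2.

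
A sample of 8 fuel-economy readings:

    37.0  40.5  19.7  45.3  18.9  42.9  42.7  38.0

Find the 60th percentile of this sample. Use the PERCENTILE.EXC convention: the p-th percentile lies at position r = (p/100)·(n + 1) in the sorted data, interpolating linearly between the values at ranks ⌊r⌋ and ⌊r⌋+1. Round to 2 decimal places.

Sorted: 18.9, 19.7, 37.0, 38.0, 40.5, 42.7, 42.9, 45.3.
n = 8.
r = (60/100)·(8 + 1) = 5.4.
Rank 5 is 40.5 and rank 6 is 42.7.
Interpolate: 40.5 + 0.4·(42.7 − 40.5) = 40.5 + 0.4·2.2 = 41.38.

41.38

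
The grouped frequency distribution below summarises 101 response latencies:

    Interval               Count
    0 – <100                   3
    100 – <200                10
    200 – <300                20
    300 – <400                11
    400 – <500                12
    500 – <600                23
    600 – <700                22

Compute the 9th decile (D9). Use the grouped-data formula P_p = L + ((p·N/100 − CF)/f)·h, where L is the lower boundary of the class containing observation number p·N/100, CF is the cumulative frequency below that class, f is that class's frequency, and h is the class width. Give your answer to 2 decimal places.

N = 101; target position k = 90/100 · 101 = 90.9.
Cumulative frequencies: 3, 13, 33, 44, 56, 79, 101.
Observation 90.9 falls in the class 600 – <700.
L = 600, CF = 79, f = 22, h = 100.
P90 = 600 + ((90.9 − 79)/22)·100 = 600 + 54.0909 = 654.091.

654.09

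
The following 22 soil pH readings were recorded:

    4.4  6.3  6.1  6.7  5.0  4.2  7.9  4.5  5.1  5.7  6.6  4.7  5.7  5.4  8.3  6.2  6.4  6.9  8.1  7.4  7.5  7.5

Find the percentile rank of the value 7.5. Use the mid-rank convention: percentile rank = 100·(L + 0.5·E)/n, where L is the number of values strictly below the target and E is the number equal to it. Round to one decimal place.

81.8

Sorted: 4.2, 4.4, 4.5, 4.7, 5.0, 5.1, 5.4, 5.7, 5.7, 6.1, 6.2, 6.3, 6.4, 6.6, 6.7, 6.9, 7.4, 7.5, 7.5, 7.9, 8.1, 8.3.
Count below 7.5: L = 17; count equal: E = 2; n = 22.
Percentile rank = 100·(17 + 0.5·2)/22 = 100·18/22 = 81.82.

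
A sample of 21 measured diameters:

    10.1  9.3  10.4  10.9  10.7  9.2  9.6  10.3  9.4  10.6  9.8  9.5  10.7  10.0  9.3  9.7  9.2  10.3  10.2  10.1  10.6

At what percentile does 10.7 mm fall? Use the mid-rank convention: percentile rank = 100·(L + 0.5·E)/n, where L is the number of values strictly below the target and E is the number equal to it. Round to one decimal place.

Sorted: 9.2, 9.2, 9.3, 9.3, 9.4, 9.5, 9.6, 9.7, 9.8, 10.0, 10.1, 10.1, 10.2, 10.3, 10.3, 10.4, 10.6, 10.6, 10.7, 10.7, 10.9.
Count below 10.7: L = 18; count equal: E = 2; n = 21.
Percentile rank = 100·(18 + 0.5·2)/21 = 100·19/21 = 90.48.

90.5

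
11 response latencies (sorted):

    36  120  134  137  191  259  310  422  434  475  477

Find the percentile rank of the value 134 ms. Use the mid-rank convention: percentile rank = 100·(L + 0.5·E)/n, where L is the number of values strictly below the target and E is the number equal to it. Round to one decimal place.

22.7

Count below 134: L = 2; count equal: E = 1; n = 11.
Percentile rank = 100·(2 + 0.5·1)/11 = 100·2.5/11 = 22.73.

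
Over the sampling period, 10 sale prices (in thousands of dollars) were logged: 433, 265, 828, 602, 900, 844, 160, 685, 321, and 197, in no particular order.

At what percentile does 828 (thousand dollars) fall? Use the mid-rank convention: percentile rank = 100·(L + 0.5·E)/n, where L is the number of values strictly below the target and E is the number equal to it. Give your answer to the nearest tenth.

75.0

Sorted: 160, 197, 265, 321, 433, 602, 685, 828, 844, 900.
Count below 828: L = 7; count equal: E = 1; n = 10.
Percentile rank = 100·(7 + 0.5·1)/10 = 100·7.5/10 = 75.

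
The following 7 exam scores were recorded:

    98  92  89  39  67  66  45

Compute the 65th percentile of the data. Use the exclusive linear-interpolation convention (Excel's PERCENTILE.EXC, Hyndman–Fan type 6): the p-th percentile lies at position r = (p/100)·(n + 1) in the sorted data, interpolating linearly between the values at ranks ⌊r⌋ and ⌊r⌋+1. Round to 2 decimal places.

Sorted: 39, 45, 66, 67, 89, 92, 98.
n = 7.
r = (65/100)·(7 + 1) = 5.2.
Rank 5 is 89 and rank 6 is 92.
Interpolate: 89 + 0.2·(92 − 89) = 89 + 0.2·3 = 89.6.

89.60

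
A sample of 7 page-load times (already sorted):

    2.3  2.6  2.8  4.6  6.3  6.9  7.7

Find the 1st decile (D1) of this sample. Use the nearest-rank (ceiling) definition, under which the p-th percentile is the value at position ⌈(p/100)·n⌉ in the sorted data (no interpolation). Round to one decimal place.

2.3

n = 7.
Position = ⌈10/100 · 7⌉ = ⌈0.7⌉ = 1.
The value at rank 1 is 2.3.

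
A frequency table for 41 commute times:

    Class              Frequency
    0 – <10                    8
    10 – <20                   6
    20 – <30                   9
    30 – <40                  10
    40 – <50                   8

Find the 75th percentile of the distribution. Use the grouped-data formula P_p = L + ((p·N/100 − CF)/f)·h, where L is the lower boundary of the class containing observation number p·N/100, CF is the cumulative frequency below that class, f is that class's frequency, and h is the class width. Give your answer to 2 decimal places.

N = 41; target position k = 75/100 · 41 = 30.75.
Cumulative frequencies: 8, 14, 23, 33, 41.
Observation 30.75 falls in the class 30 – <40.
L = 30, CF = 23, f = 10, h = 10.
P75 = 30 + ((30.75 − 23)/10)·10 = 30 + 7.75 = 37.75.

37.75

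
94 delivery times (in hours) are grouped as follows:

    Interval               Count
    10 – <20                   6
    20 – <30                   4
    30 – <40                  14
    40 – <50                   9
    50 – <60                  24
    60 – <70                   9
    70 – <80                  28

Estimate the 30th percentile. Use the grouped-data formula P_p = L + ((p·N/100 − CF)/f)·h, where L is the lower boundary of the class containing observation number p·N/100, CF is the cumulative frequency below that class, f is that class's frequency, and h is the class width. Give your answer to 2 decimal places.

44.67

N = 94; target position k = 30/100 · 94 = 28.2.
Cumulative frequencies: 6, 10, 24, 33, 57, 66, 94.
Observation 28.2 falls in the class 40 – <50.
L = 40, CF = 24, f = 9, h = 10.
P30 = 40 + ((28.2 − 24)/9)·10 = 40 + 4.66667 = 44.6667.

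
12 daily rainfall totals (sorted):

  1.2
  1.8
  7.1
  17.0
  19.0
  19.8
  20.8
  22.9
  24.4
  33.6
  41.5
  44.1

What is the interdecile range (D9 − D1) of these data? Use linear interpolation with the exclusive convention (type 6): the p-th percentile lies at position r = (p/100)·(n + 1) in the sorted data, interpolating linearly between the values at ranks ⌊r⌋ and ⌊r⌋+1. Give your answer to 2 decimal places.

41.94

n = 12.
P10: r = 1.3; ranks 1–2 are 1.2, 1.8; interpolating gives 1.38.
P90: r = 11.7; ranks 11–12 are 41.5, 44.1; interpolating gives 43.32.
Difference: 43.32 − 1.38 = 41.94.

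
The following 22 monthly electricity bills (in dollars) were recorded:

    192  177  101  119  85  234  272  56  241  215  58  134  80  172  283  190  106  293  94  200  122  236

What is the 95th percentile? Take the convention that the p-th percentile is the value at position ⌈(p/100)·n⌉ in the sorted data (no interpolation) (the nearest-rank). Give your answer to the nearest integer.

283

Sorted: 56, 58, 80, 85, 94, 101, 106, 119, 122, 134, 172, 177, 190, 192, 200, 215, 234, 236, 241, 272, 283, 293.
n = 22.
Position = ⌈95/100 · 22⌉ = ⌈20.9⌉ = 21.
The value at rank 21 is 283.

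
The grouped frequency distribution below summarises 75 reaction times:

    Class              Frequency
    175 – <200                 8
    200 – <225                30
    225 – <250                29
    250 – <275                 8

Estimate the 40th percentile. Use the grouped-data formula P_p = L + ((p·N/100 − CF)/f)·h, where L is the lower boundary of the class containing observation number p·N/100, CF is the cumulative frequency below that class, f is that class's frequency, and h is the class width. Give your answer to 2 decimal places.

218.33

N = 75; target position k = 40/100 · 75 = 30.
Cumulative frequencies: 8, 38, 67, 75.
Observation 30 falls in the class 200 – <225.
L = 200, CF = 8, f = 30, h = 25.
P40 = 200 + ((30 − 8)/30)·25 = 200 + 18.3333 = 218.333.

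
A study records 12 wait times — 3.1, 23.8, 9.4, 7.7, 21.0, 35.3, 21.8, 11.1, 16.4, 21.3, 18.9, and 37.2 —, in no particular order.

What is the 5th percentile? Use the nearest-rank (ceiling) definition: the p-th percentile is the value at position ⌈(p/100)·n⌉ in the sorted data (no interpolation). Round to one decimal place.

3.1

Sorted: 3.1, 7.7, 9.4, 11.1, 16.4, 18.9, 21.0, 21.3, 21.8, 23.8, 35.3, 37.2.
n = 12.
Position = ⌈5/100 · 12⌉ = ⌈0.6⌉ = 1.
The value at rank 1 is 3.1.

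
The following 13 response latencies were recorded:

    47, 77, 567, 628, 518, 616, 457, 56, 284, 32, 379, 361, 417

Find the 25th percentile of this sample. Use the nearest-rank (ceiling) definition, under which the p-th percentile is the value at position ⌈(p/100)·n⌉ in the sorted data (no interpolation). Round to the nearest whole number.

Sorted: 32, 47, 56, 77, 284, 361, 379, 417, 457, 518, 567, 616, 628.
n = 13.
Position = ⌈25/100 · 13⌉ = ⌈3.25⌉ = 4.
The value at rank 4 is 77.

77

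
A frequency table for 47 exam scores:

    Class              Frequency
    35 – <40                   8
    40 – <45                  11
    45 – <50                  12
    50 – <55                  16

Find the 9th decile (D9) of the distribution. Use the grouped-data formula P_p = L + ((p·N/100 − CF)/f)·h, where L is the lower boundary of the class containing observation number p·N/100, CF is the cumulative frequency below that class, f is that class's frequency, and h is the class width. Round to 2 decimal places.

N = 47; target position k = 90/100 · 47 = 42.3.
Cumulative frequencies: 8, 19, 31, 47.
Observation 42.3 falls in the class 50 – <55.
L = 50, CF = 31, f = 16, h = 5.
P90 = 50 + ((42.3 − 31)/16)·5 = 50 + 3.53125 = 53.5312.

53.53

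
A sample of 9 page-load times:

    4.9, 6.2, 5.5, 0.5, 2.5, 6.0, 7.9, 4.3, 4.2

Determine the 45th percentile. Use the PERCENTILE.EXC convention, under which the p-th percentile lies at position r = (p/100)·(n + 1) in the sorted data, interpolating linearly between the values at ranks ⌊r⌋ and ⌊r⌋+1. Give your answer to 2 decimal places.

Sorted: 0.5, 2.5, 4.2, 4.3, 4.9, 5.5, 6.0, 6.2, 7.9.
n = 9.
r = (45/100)·(9 + 1) = 4.5.
Rank 4 is 4.3 and rank 5 is 4.9.
Interpolate: 4.3 + 0.5·(4.9 − 4.3) = 4.3 + 0.5·0.6 = 4.6.

4.60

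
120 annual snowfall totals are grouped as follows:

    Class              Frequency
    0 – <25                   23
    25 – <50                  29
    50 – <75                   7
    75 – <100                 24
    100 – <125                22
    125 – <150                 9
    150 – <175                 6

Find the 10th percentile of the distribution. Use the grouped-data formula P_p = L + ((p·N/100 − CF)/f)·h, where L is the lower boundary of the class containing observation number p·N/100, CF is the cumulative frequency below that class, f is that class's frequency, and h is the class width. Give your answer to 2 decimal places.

N = 120; target position k = 10/100 · 120 = 12.
Cumulative frequencies: 23, 52, 59, 83, 105, 114, 120.
Observation 12 falls in the class 0 – <25.
L = 0, CF = 0, f = 23, h = 25.
P10 = 0 + ((12 − 0)/23)·25 = 0 + 13.0435 = 13.0435.

13.04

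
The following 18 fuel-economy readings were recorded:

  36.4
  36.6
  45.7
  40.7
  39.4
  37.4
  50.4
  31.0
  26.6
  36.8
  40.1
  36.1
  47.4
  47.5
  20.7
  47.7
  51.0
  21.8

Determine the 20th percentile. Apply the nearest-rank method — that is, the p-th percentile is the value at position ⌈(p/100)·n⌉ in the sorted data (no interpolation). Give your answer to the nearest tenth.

31.0

Sorted: 20.7, 21.8, 26.6, 31.0, 36.1, 36.4, 36.6, 36.8, 37.4, 39.4, 40.1, 40.7, 45.7, 47.4, 47.5, 47.7, 50.4, 51.0.
n = 18.
Position = ⌈20/100 · 18⌉ = ⌈3.6⌉ = 4.
The value at rank 4 is 31.0.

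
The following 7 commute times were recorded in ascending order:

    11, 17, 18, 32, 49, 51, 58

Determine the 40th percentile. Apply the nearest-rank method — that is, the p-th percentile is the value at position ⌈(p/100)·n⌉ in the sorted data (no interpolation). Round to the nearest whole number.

n = 7.
Position = ⌈40/100 · 7⌉ = ⌈2.8⌉ = 3.
The value at rank 3 is 18.

18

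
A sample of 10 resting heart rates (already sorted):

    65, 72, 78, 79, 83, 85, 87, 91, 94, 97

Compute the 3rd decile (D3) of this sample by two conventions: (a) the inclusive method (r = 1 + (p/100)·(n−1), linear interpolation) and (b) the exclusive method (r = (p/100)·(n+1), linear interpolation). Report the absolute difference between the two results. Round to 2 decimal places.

0.40

n = 10.
(a) r = 3.7; between ranks 3 (78) and 4 (79): 78.7.
(b) r = 3.3; between ranks 3 (78) and 4 (79): 78.3.
|78.7 − 78.3| = 0.4.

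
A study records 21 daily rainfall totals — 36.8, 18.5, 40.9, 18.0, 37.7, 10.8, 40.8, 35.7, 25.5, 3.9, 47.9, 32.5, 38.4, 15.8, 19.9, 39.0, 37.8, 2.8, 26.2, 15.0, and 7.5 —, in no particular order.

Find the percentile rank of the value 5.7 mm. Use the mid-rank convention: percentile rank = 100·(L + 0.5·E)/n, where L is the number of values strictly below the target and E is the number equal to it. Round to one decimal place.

9.5

Sorted: 2.8, 3.9, 7.5, 10.8, 15.0, 15.8, 18.0, 18.5, 19.9, 25.5, 26.2, 32.5, 35.7, 36.8, 37.7, 37.8, 38.4, 39.0, 40.8, 40.9, 47.9.
Count below 5.7: L = 2; count equal: E = 0; n = 21.
Percentile rank = 100·(2 + 0.5·0)/21 = 100·2/21 = 9.524.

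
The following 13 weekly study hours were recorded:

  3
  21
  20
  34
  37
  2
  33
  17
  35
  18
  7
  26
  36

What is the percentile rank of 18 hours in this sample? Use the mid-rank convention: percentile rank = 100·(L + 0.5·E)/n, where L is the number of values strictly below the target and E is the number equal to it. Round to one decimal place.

Sorted: 2, 3, 7, 17, 18, 20, 21, 26, 33, 34, 35, 36, 37.
Count below 18: L = 4; count equal: E = 1; n = 13.
Percentile rank = 100·(4 + 0.5·1)/13 = 100·4.5/13 = 34.62.

34.6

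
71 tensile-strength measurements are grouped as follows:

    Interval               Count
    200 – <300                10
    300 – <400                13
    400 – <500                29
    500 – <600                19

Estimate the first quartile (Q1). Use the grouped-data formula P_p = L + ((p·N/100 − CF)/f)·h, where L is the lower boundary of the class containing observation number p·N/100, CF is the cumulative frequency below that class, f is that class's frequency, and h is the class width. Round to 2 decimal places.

359.62

N = 71; target position k = 25/100 · 71 = 17.75.
Cumulative frequencies: 10, 23, 52, 71.
Observation 17.75 falls in the class 300 – <400.
L = 300, CF = 10, f = 13, h = 100.
P25 = 300 + ((17.75 − 10)/13)·100 = 300 + 59.6154 = 359.615.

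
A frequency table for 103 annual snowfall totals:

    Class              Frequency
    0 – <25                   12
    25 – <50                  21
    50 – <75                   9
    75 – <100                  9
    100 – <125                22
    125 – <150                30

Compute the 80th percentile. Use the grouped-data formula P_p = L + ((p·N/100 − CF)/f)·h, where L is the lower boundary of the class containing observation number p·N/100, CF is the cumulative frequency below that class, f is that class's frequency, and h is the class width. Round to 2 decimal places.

132.83

N = 103; target position k = 80/100 · 103 = 82.4.
Cumulative frequencies: 12, 33, 42, 51, 73, 103.
Observation 82.4 falls in the class 125 – <150.
L = 125, CF = 73, f = 30, h = 25.
P80 = 125 + ((82.4 − 73)/30)·25 = 125 + 7.83333 = 132.833.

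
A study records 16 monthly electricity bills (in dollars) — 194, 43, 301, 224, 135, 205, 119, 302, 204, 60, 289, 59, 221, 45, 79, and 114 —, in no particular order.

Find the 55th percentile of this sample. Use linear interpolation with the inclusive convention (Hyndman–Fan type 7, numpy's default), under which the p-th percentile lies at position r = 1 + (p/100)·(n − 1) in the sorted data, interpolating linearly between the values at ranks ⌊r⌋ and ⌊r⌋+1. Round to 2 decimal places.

Sorted: 43, 45, 59, 60, 79, 114, 119, 135, 194, 204, 205, 221, 224, 289, 301, 302.
n = 16.
r = 1 + (55/100)·(16 − 1) = 1 + 8.25 = 9.25.
Rank 9 is 194 and rank 10 is 204.
Interpolate: 194 + 0.25·(204 − 194) = 194 + 0.25·10 = 196.5.

196.50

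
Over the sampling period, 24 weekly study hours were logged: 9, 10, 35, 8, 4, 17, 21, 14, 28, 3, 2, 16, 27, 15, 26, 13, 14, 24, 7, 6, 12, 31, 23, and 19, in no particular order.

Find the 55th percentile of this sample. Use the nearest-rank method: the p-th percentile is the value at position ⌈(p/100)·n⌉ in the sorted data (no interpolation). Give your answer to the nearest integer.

16

Sorted: 2, 3, 4, 6, 7, 8, 9, 10, 12, 13, 14, 14, 15, 16, 17, 19, 21, 23, 24, 26, 27, 28, 31, 35.
n = 24.
Position = ⌈55/100 · 24⌉ = ⌈13.2⌉ = 14.
The value at rank 14 is 16.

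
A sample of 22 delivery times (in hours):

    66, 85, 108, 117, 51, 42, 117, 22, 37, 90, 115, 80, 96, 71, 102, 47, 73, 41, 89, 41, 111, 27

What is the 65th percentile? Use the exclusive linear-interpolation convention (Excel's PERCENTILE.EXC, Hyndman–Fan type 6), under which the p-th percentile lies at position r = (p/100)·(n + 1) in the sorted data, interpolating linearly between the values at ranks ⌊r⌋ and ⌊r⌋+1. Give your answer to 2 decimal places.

Sorted: 22, 27, 37, 41, 41, 42, 47, 51, 66, 71, 73, 80, 85, 89, 90, 96, 102, 108, 111, 115, 117, 117.
n = 22.
r = (65/100)·(22 + 1) = 14.95.
Rank 14 is 89 and rank 15 is 90.
Interpolate: 89 + 0.95·(90 − 89) = 89 + 0.95·1 = 89.95.

89.95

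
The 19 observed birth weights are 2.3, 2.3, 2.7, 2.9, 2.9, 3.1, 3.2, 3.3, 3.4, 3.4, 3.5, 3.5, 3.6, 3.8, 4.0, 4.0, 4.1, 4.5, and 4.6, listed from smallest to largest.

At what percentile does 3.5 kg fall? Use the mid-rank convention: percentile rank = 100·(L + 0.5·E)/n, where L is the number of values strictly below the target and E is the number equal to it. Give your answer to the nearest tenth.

Count below 3.5: L = 10; count equal: E = 2; n = 19.
Percentile rank = 100·(10 + 0.5·2)/19 = 100·11/19 = 57.89.

57.9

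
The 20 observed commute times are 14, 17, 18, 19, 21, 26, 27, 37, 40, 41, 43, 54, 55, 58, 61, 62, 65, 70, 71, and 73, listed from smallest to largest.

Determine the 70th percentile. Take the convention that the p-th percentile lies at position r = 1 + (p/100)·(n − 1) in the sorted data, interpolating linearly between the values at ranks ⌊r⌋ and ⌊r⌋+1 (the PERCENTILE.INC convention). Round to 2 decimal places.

58.90

n = 20.
r = 1 + (70/100)·(20 − 1) = 1 + 13.3 = 14.3.
Rank 14 is 58 and rank 15 is 61.
Interpolate: 58 + 0.3·(61 − 58) = 58 + 0.3·3 = 58.9.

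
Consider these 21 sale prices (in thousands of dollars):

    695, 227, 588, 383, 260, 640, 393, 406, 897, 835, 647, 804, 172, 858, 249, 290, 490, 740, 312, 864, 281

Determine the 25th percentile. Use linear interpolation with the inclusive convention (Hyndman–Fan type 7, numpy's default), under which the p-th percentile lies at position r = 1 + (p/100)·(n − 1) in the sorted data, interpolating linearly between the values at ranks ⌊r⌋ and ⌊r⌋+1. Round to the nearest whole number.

290

Sorted: 172, 227, 249, 260, 281, 290, 312, 383, 393, 406, 490, 588, 640, 647, 695, 740, 804, 835, 858, 864, 897.
n = 21.
r = 1 + (25/100)·(21 − 1) = 1 + 5 = 6.
r is an integer, so P25 is the value at rank 6: 290.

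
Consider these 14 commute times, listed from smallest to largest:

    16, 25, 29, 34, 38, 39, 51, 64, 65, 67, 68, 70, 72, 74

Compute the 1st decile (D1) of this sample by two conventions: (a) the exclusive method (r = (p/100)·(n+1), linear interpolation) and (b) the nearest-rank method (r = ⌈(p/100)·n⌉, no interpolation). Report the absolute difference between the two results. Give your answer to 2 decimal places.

4.50

n = 14.
(a) r = 1.5; between ranks 1 (16) and 2 (25): 20.5.
(b) the nearest-rank method: rank 2 → 25.
|20.5 − 25| = 4.5.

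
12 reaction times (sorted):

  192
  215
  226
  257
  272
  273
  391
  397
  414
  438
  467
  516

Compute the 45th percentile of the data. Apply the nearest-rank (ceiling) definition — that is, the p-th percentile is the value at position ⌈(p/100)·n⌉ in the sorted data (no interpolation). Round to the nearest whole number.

273

n = 12.
Position = ⌈45/100 · 12⌉ = ⌈5.4⌉ = 6.
The value at rank 6 is 273.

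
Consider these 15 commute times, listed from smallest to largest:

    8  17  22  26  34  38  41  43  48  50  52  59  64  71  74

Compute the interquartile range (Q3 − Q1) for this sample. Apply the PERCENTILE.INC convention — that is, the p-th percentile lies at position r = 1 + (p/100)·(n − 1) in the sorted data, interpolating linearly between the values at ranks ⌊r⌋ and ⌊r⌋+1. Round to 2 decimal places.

n = 15.
P25: r = 4.5; ranks 4–5 are 26, 34; interpolating gives 30.
P75: r = 11.5; ranks 11–12 are 52, 59; interpolating gives 55.5.
Difference: 55.5 − 30 = 25.5.

25.50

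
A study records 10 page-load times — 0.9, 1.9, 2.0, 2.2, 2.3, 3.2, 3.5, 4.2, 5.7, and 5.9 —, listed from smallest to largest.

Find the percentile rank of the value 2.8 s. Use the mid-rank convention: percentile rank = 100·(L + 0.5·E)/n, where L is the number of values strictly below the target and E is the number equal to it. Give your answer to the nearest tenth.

Count below 2.8: L = 5; count equal: E = 0; n = 10.
Percentile rank = 100·(5 + 0.5·0)/10 = 100·5/10 = 50.

50.0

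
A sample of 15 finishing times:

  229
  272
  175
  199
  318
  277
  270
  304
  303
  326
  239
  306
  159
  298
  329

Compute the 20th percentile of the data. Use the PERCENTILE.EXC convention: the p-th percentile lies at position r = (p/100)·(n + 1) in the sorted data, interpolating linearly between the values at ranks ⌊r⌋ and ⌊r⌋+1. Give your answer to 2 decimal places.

205.00

Sorted: 159, 175, 199, 229, 239, 270, 272, 277, 298, 303, 304, 306, 318, 326, 329.
n = 15.
r = (20/100)·(15 + 1) = 3.2.
Rank 3 is 199 and rank 4 is 229.
Interpolate: 199 + 0.2·(229 − 199) = 199 + 0.2·30 = 205.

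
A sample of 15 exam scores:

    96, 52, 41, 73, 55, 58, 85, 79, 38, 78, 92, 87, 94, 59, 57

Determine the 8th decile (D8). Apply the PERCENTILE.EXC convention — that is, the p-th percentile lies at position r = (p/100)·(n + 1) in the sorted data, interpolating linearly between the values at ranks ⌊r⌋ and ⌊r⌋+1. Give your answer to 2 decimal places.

Sorted: 38, 41, 52, 55, 57, 58, 59, 73, 78, 79, 85, 87, 92, 94, 96.
n = 15.
r = (80/100)·(15 + 1) = 12.8.
Rank 12 is 87 and rank 13 is 92.
Interpolate: 87 + 0.8·(92 − 87) = 87 + 0.8·5 = 91.

91.00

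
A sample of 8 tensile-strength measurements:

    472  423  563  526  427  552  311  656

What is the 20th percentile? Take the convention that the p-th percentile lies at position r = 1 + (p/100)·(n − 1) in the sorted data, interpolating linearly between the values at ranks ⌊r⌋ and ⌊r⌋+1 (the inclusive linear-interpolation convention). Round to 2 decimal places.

Sorted: 311, 423, 427, 472, 526, 552, 563, 656.
n = 8.
r = 1 + (20/100)·(8 − 1) = 1 + 1.4 = 2.4.
Rank 2 is 423 and rank 3 is 427.
Interpolate: 423 + 0.4·(427 − 423) = 423 + 0.4·4 = 424.6.

424.60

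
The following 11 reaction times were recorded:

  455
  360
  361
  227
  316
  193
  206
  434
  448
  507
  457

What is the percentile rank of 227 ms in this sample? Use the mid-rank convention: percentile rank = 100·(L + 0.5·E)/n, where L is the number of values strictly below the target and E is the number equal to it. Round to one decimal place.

22.7

Sorted: 193, 206, 227, 316, 360, 361, 434, 448, 455, 457, 507.
Count below 227: L = 2; count equal: E = 1; n = 11.
Percentile rank = 100·(2 + 0.5·1)/11 = 100·2.5/11 = 22.73.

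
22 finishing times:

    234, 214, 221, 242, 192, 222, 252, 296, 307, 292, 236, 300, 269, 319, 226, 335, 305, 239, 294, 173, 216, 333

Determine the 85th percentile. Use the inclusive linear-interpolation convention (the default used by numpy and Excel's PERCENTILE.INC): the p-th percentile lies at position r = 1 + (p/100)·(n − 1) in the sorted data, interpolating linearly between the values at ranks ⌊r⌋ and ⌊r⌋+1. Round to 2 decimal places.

306.70

Sorted: 173, 192, 214, 216, 221, 222, 226, 234, 236, 239, 242, 252, 269, 292, 294, 296, 300, 305, 307, 319, 333, 335.
n = 22.
r = 1 + (85/100)·(22 − 1) = 1 + 17.85 = 18.85.
Rank 18 is 305 and rank 19 is 307.
Interpolate: 305 + 0.85·(307 − 305) = 305 + 0.85·2 = 306.7.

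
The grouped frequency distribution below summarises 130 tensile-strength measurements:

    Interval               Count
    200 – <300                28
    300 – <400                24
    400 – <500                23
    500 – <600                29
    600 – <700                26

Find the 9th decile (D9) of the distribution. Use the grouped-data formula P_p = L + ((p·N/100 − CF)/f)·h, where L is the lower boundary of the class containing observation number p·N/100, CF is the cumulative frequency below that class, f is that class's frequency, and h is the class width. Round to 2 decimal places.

N = 130; target position k = 90/100 · 130 = 117.
Cumulative frequencies: 28, 52, 75, 104, 130.
Observation 117 falls in the class 600 – <700.
L = 600, CF = 104, f = 26, h = 100.
P90 = 600 + ((117 − 104)/26)·100 = 600 + 50 = 650.

650.00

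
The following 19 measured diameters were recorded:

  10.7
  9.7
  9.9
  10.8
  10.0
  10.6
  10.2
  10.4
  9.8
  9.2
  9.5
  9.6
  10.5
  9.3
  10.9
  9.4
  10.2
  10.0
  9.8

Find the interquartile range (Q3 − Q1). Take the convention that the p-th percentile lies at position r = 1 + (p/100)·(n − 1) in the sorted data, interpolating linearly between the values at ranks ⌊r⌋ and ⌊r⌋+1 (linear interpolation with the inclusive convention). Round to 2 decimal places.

Sorted: 9.2, 9.3, 9.4, 9.5, 9.6, 9.7, 9.8, 9.8, 9.9, 10.0, 10.0, 10.2, 10.2, 10.4, 10.5, 10.6, 10.7, 10.8, 10.9.
n = 19.
P25: r = 5.5; ranks 5–6 are 9.6, 9.7; interpolating gives 9.65.
P75: r = 14.5; ranks 14–15 are 10.4, 10.5; interpolating gives 10.45.
Difference: 10.45 − 9.65 = 0.8.

0.80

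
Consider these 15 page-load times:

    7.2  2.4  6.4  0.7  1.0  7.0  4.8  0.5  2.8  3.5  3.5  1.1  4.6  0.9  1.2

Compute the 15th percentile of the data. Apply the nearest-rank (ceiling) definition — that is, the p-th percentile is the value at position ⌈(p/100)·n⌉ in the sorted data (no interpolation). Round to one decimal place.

Sorted: 0.5, 0.7, 0.9, 1.0, 1.1, 1.2, 2.4, 2.8, 3.5, 3.5, 4.6, 4.8, 6.4, 7.0, 7.2.
n = 15.
Position = ⌈15/100 · 15⌉ = ⌈2.25⌉ = 3.
The value at rank 3 is 0.9.

0.9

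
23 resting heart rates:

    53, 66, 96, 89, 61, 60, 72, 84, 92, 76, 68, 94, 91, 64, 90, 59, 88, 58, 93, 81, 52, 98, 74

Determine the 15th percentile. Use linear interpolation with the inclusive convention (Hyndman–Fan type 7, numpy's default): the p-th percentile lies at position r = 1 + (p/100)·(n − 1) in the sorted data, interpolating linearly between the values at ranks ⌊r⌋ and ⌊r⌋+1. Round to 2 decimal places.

Sorted: 52, 53, 58, 59, 60, 61, 64, 66, 68, 72, 74, 76, 81, 84, 88, 89, 90, 91, 92, 93, 94, 96, 98.
n = 23.
r = 1 + (15/100)·(23 − 1) = 1 + 3.3 = 4.3.
Rank 4 is 59 and rank 5 is 60.
Interpolate: 59 + 0.3·(60 − 59) = 59 + 0.3·1 = 59.3.

59.30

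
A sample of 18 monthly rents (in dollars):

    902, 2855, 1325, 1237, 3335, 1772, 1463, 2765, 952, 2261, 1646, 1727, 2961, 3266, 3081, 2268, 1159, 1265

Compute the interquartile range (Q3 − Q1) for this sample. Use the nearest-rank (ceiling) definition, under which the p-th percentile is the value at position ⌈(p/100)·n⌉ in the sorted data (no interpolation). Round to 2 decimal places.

Sorted: 902, 952, 1159, 1237, 1265, 1325, 1463, 1646, 1727, 1772, 2261, 2268, 2765, 2855, 2961, 3081, 3266, 3335.
n = 18.
P25: rank ⌈25/100·18⌉ = 5 → 1265.
P75: rank ⌈75/100·18⌉ = 14 → 2855.
Difference: 2855 − 1265 = 1590.

1590.00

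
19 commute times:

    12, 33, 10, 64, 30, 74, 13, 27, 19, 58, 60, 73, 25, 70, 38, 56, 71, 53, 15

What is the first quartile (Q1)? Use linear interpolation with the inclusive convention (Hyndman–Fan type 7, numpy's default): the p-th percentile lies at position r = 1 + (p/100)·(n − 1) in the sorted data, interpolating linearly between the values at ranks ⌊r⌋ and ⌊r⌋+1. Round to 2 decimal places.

Sorted: 10, 12, 13, 15, 19, 25, 27, 30, 33, 38, 53, 56, 58, 60, 64, 70, 71, 73, 74.
n = 19.
r = 1 + (25/100)·(19 − 1) = 1 + 4.5 = 5.5.
Rank 5 is 19 and rank 6 is 25.
Interpolate: 19 + 0.5·(25 − 19) = 19 + 0.5·6 = 22.

22.00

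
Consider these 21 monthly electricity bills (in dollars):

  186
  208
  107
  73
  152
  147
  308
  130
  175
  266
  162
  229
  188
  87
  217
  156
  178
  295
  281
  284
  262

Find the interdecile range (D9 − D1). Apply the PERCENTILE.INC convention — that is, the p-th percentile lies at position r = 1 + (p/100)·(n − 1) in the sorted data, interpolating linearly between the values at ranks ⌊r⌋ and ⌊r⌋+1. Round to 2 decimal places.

Sorted: 73, 87, 107, 130, 147, 152, 156, 162, 175, 178, 186, 188, 208, 217, 229, 262, 266, 281, 284, 295, 308.
n = 21.
P10: r = 3 (integer) → 107.
P90: r = 19 (integer) → 284.
Difference: 284 − 107 = 177.

177.00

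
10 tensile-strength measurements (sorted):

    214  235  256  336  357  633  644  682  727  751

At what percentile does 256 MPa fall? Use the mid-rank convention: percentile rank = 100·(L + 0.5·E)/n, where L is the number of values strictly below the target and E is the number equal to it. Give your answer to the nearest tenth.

Count below 256: L = 2; count equal: E = 1; n = 10.
Percentile rank = 100·(2 + 0.5·1)/10 = 100·2.5/10 = 25.

25.0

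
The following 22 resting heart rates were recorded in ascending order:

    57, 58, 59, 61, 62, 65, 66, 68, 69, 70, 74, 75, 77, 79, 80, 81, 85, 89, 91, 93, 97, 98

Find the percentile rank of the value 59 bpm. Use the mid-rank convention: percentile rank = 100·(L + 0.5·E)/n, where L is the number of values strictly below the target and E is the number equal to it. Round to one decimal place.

11.4

Count below 59: L = 2; count equal: E = 1; n = 22.
Percentile rank = 100·(2 + 0.5·1)/22 = 100·2.5/22 = 11.36.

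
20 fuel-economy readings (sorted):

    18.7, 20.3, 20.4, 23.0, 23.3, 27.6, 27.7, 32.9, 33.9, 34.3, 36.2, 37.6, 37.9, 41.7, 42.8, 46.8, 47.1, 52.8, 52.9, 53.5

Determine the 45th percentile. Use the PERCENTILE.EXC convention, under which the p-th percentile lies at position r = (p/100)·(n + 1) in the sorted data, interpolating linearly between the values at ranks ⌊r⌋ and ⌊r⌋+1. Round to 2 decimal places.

34.08

n = 20.
r = (45/100)·(20 + 1) = 9.45.
Rank 9 is 33.9 and rank 10 is 34.3.
Interpolate: 33.9 + 0.45·(34.3 − 33.9) = 33.9 + 0.45·0.4 = 34.08.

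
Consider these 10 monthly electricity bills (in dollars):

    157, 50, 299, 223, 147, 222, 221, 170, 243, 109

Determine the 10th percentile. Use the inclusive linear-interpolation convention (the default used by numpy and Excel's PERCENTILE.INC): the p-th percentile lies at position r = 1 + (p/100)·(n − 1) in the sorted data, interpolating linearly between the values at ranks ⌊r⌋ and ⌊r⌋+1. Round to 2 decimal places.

Sorted: 50, 109, 147, 157, 170, 221, 222, 223, 243, 299.
n = 10.
r = 1 + (10/100)·(10 − 1) = 1 + 0.9 = 1.9.
Rank 1 is 50 and rank 2 is 109.
Interpolate: 50 + 0.9·(109 − 50) = 50 + 0.9·59 = 103.1.

103.10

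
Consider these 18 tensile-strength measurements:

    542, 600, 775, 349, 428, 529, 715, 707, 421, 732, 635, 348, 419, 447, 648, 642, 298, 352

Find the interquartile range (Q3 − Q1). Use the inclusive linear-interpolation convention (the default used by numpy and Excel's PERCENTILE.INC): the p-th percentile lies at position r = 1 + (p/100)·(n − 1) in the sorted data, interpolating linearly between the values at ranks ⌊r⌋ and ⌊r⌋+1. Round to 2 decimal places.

Sorted: 298, 348, 349, 352, 419, 421, 428, 447, 529, 542, 600, 635, 642, 648, 707, 715, 732, 775.
n = 18.
P25: r = 5.25; ranks 5–6 are 419, 421; interpolating gives 419.5.
P75: r = 13.75; ranks 13–14 are 642, 648; interpolating gives 646.5.
Difference: 646.5 − 419.5 = 227.

227.00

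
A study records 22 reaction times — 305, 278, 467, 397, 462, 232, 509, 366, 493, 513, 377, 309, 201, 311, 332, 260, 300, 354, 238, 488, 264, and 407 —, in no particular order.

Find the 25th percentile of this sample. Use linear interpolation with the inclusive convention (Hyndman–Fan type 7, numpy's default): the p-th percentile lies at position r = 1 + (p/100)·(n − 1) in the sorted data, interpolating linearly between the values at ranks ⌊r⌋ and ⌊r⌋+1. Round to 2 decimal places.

283.50

Sorted: 201, 232, 238, 260, 264, 278, 300, 305, 309, 311, 332, 354, 366, 377, 397, 407, 462, 467, 488, 493, 509, 513.
n = 22.
r = 1 + (25/100)·(22 − 1) = 1 + 5.25 = 6.25.
Rank 6 is 278 and rank 7 is 300.
Interpolate: 278 + 0.25·(300 − 278) = 278 + 0.25·22 = 283.5.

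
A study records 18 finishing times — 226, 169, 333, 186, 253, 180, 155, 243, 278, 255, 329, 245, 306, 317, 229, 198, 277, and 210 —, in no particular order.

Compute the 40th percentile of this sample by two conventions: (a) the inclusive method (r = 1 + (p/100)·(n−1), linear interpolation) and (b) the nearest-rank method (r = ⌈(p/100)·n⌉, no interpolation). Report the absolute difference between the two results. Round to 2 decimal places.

0.60

Sorted: 155, 169, 180, 186, 198, 210, 226, 229, 243, 245, 253, 255, 277, 278, 306, 317, 329, 333.
n = 18.
(a) r = 7.8; between ranks 7 (226) and 8 (229): 228.4.
(b) the nearest-rank method: rank 8 → 229.
|228.4 − 229| = 0.6.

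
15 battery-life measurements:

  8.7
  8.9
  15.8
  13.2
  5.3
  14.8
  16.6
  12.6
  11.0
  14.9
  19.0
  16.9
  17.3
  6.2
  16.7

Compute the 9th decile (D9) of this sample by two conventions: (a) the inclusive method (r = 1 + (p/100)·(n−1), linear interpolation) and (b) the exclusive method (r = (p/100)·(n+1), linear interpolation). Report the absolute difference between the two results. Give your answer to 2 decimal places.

Sorted: 5.3, 6.2, 8.7, 8.9, 11.0, 12.6, 13.2, 14.8, 14.9, 15.8, 16.6, 16.7, 16.9, 17.3, 19.0.
n = 15.
(a) r = 13.6; between ranks 13 (16.9) and 14 (17.3): 17.14.
(b) r = 14.4; between ranks 14 (17.3) and 15 (19.0): 17.98.
|17.14 − 17.98| = 0.84.

0.84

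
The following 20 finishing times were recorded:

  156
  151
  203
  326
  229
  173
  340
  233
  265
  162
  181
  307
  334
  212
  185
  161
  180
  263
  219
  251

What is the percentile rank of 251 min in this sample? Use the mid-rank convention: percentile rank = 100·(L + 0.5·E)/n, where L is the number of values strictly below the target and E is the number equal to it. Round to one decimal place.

67.5

Sorted: 151, 156, 161, 162, 173, 180, 181, 185, 203, 212, 219, 229, 233, 251, 263, 265, 307, 326, 334, 340.
Count below 251: L = 13; count equal: E = 1; n = 20.
Percentile rank = 100·(13 + 0.5·1)/20 = 100·13.5/20 = 67.5.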